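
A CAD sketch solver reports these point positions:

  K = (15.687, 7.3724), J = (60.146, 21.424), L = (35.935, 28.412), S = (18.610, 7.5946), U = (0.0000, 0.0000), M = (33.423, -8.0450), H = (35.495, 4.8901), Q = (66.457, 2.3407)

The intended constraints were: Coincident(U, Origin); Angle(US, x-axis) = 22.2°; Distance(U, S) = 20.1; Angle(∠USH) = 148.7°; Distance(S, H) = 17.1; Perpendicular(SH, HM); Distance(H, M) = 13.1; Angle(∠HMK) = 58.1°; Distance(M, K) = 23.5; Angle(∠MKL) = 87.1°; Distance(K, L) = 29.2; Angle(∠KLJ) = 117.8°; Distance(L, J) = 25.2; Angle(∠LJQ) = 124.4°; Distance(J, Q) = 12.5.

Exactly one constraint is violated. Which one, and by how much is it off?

Distance(J, Q) = 12.5 — off by 7.60.

U = (0.00, 0.00) ✓; US at 22.20° ✓; |US| = 20.10 ✓; ∠USH = 148.7° ✓; |SH| = 17.10 ✓; ∠(SH, HM) = 90.00° ✓; |HM| = 13.10 ✓; ∠HMK = 58.10° ✓; |MK| = 23.50 ✓; ∠MKL = 87.10° ✓; |KL| = 29.20 ✓; ∠KLJ = 117.8° ✓; |LJ| = 25.20 ✓; ∠LJQ = 124.4° ✓; |JQ| = 20.10 ✗.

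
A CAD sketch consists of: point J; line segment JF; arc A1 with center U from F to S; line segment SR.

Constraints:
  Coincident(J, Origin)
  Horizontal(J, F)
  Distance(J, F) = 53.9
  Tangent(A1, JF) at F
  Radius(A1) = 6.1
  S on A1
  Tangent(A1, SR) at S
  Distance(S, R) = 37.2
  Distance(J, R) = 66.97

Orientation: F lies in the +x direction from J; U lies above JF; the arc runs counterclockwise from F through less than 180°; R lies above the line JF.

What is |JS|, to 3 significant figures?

60.3

J is at the origin; JF is horizontal with |JF| = 53.9 and F on the +x side, so F = (53.9, 0.00). A1 meets JF tangentially, so UF is at right angles to JF, so U = F + (0, 6.1) = (53.9, 6.10). Since US ⟂ SR (tangency), |UR| = √(6.1² + 37.2²) = 37.7 regardless of where S sits on A1. So R lies on both circle(J, 66.97) and circle(U, 37.7); the above-JF intersection is R = (50.8, 43.7). S is the foot of the tangent from R: S = (59.8, 7.58).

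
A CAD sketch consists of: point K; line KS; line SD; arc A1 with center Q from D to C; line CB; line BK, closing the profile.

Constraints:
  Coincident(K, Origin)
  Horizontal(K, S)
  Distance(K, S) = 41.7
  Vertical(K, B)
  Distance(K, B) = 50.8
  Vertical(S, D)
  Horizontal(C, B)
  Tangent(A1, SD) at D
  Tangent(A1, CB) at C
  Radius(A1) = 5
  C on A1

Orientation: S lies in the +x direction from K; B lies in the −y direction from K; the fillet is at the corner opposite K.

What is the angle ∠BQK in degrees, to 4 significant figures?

59.05°

K and B share the same x with |KB| = 50.8 and B on the −y side, so B = (0.000, -50.80). The virtual corner opposite K is at (41.70, -50.80). Since A1 is tangent to SD there, QD ⟂ SD and tangency of A1 to CB means the radius QC is perpendicular to CB, with radius 5.0, so the center Q sits 5.0 in from both sides at Q = (36.70, -45.80). Then cos ∠BQK = QB·QK / (|QB||QK|), giving 59.05°.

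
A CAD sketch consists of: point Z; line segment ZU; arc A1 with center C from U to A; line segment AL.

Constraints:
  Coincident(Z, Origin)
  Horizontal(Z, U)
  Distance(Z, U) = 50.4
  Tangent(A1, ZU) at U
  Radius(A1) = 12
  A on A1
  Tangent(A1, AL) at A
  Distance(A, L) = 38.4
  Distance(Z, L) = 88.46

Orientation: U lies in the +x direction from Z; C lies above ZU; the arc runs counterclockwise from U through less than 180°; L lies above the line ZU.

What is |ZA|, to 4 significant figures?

61.45

Checks: ∠(CU, UZ) = 90.00° ✓; |CU| = 12.00 ✓; |CA| = 12.00 ✓; ∠(CA, AL) = 90.00° ✓; |AL| = 38.40 ✓; |ZL| = 88.46 ✓.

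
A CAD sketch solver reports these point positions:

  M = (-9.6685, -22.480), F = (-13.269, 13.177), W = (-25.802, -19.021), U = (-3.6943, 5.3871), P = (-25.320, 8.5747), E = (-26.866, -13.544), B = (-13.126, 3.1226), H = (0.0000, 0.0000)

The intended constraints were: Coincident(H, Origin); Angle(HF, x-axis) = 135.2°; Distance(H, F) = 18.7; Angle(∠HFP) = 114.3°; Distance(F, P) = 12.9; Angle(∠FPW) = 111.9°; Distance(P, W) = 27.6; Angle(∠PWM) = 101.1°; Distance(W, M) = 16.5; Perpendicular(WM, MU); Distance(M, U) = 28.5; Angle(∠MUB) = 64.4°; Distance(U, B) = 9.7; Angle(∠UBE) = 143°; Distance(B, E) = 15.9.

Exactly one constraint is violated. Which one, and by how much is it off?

Distance(B, E) = 15.9 — off by 5.70.

H = (0.00, 0.00) ✓; HF at 135.2° ✓; |HF| = 18.70 ✓; ∠HFP = 114.3° ✓; |FP| = 12.90 ✓; ∠FPW = 111.9° ✓; |PW| = 27.60 ✓; ∠PWM = 101.1° ✓; |WM| = 16.50 ✓; ∠(WM, MU) = 90.00° ✓; |MU| = 28.50 ✓; ∠MUB = 64.40° ✓; |UB| = 9.700 ✓; ∠UBE = 143.0° ✓; |BE| = 21.60 ✗.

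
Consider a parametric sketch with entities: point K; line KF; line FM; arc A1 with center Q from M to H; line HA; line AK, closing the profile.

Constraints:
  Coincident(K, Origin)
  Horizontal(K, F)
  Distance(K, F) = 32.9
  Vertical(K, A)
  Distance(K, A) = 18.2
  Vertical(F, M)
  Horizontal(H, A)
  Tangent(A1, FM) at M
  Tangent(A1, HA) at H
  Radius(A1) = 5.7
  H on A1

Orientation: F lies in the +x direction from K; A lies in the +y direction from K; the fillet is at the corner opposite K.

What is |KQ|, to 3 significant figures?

29.9

K and A share the same x with |KA| = 18.2 and A on the +y side, so A = (0.00, 18.2). The virtual corner opposite K is at (32.9, 18.2). Since A1 is tangent to FM there, QM ⟂ FM and A1 meets HA tangentially, so QH is at right angles to HA, with radius 5.7, so the center Q sits 5.7 in from both sides at Q = (27.2, 12.5). Then |KQ| = |Q − K| = 29.9.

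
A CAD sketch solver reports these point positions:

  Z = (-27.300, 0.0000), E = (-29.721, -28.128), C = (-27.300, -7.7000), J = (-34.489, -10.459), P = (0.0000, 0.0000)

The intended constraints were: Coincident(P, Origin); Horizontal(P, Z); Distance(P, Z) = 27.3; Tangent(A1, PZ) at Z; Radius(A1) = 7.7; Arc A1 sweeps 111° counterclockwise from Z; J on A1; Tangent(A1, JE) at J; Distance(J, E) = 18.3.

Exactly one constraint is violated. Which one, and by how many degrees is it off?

Tangent(A1, JE) at J — off by 5.89°.

P = (0.00, 0.00) ✓; P.y = 0.00, Z.y = 0.00 ✓; |PZ| = 27.30 ✓; ∠(CZ, ZP) = 90.00° ✓; |CZ| = 7.700 ✓; bearing(C→J) − bearing(C→Z) = 111.0° ✓; |CJ| = 7.700 ✓; ∠(CJ, JE) = 95.89° ✗; |JE| = 18.30 ✓.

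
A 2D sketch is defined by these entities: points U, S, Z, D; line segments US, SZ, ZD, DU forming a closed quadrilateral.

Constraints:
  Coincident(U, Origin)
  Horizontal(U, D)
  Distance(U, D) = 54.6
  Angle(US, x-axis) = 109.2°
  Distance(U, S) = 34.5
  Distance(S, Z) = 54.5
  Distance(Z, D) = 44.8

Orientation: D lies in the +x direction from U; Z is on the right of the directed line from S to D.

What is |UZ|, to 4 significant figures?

20.72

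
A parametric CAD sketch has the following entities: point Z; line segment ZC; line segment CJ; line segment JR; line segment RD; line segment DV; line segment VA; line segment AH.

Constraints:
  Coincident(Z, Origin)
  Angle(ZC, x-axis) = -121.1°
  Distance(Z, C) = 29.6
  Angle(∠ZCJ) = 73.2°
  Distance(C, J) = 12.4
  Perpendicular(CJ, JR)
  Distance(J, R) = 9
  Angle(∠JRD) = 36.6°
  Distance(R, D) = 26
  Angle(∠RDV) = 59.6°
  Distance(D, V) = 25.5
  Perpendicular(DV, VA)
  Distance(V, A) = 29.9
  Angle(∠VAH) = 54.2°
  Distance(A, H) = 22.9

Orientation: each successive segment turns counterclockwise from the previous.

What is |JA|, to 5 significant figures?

19.975

Z is at the origin; ZC runs at -121.1° with length 29.6, so C = (-15.289, -25.346). ∠ZCJ = 73.2° gives CJ at -14.300° from the x-axis; with |CJ| = 12.4, J = (-3.2736, -28.408). CJ ⟂ JR, so JR runs at 75.700°; with |JR| = 9.0, R = (-1.0506, -19.687). ∠JRD = 36.6° gives RD at -140.90° from the x-axis; with |RD| = 26.0, D = (-21.228, -36.085). ∠RDV = 59.6° gives DV at -20.500° from the x-axis; with |DV| = 25.5, V = (2.6573, -45.015). The perpendicularity gives VA at right angles to DV, so VA runs at 69.500°; with |VA| = 29.9, A = (13.129, -17.009). Then |JA| = |A − J| = 19.975.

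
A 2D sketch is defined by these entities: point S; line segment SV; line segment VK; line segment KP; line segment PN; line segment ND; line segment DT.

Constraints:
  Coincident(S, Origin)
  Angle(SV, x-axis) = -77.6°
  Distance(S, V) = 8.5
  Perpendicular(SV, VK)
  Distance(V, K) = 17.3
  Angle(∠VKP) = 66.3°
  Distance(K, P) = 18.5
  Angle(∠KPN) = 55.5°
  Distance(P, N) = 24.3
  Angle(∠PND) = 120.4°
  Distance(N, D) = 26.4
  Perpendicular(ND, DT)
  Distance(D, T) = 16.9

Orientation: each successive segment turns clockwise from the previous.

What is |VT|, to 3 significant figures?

31.0

S is at the origin; SV runs at -77.6° with length 8.5, so V = (1.83, -8.30). The perpendicularity gives VK at right angles to SV, so VK runs at -168°; with |VK| = 17.3, K = (-15.1, -12.0). ∠VKP = 66.3° gives KP at 78.7° from the x-axis; with |KP| = 18.5, P = (-11.4, 6.12). ∠KPN = 55.5° gives PN at -45.8° from the x-axis; with |PN| = 24.3, N = (5.49, -11.3). ∠PND = 120.4° gives ND at -105° from the x-axis; with |ND| = 26.4, D = (-1.52, -36.7). ND is perpendicular to DT, so DT runs at 165°; with |DT| = 16.9, T = (-17.8, -32.3). Then |VT| = |T − V| = 31.0.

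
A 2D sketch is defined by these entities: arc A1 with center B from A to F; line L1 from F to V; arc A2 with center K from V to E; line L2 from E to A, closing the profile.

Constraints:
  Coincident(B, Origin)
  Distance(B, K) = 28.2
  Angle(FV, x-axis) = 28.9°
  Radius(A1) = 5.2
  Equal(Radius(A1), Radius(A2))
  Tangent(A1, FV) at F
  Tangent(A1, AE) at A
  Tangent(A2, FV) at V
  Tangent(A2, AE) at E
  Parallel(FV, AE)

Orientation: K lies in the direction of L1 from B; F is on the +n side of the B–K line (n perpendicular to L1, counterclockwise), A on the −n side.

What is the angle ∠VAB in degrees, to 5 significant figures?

69.756°

The slot axis is L1's direction at 28.9°, so u = (cos 28.9°, sin 28.9°) = (0.87546, 0.48328) and n = (−sin 28.9°, cos 28.9°) = (-0.48328, 0.87546). B is at the origin and K lies 28.2 along u from B, so K = 28.2·u = (24.688, 13.629). Tangency of A1 to both parallel lines with radius 5.2 puts F and A at B ± 5.2·n: F = (-2.5131, 4.5524), A = (2.5131, -4.5524). Equal radii place V and E the same way about K: V = K + 5.2·n = (22.175, 18.181), E = K − 5.2·n = (27.201, 9.0761). Then cos ∠VAB = AV·AB / (|AV||AB|), giving 69.756°.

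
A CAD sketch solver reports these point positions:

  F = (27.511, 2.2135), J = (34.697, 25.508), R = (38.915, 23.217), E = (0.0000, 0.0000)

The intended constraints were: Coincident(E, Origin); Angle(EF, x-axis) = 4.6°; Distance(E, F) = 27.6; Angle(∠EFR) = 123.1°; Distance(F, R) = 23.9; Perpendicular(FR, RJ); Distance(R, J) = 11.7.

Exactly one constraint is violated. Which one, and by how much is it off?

Distance(R, J) = 11.7 — off by 6.90.

E = (0.00, 0.00) ✓; EF at 4.600° ✓; |EF| = 27.60 ✓; ∠EFR = 123.1° ✓; |FR| = 23.90 ✓; ∠(FR, RJ) = 89.99° ✓; |RJ| = 4.800 ✗.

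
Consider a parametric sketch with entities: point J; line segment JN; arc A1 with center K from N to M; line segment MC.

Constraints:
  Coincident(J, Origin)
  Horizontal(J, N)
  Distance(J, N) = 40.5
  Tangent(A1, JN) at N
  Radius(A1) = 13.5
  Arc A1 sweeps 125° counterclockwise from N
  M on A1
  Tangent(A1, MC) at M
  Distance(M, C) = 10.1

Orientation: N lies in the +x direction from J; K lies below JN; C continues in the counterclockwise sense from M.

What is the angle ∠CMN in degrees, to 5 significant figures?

117.50°

On A1, N sits at bearing 90° from K; a 125° counterclockwise sweep puts M at bearing 215°, so M = K + 13.5·(cos 215°, sin 215°) = (29.441, -21.243). A1 meets MC tangentially, so KM is at right angles to MC, so MC runs along (−sin 215°, cos 215°); with |MC| = 10.1, C = (35.235, -29.517). Then cos ∠CMN = MC·MN / (|MC||MN|), giving 117.50°.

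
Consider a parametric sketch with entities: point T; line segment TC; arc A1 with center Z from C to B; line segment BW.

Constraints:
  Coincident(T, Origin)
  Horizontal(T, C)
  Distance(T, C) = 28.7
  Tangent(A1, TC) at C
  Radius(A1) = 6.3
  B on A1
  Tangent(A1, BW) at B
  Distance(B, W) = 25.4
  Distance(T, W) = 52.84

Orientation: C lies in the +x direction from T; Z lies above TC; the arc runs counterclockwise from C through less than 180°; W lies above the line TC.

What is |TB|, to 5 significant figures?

34.445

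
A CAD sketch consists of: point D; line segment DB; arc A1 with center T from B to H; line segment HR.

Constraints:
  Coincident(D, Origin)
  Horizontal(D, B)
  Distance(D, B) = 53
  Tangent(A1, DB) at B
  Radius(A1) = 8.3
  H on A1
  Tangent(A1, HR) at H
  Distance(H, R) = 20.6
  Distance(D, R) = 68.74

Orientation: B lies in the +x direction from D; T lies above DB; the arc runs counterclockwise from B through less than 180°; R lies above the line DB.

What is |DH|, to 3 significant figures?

61.8

Checks: D.y = 0.00, B.y = 0.00 ✓; |TB| = 8.300 ✓; |TH| = 8.300 ✓; ∠(TH, HR) = 90.00° ✓; |HR| = 20.60 ✓; |DR| = 68.74 ✓.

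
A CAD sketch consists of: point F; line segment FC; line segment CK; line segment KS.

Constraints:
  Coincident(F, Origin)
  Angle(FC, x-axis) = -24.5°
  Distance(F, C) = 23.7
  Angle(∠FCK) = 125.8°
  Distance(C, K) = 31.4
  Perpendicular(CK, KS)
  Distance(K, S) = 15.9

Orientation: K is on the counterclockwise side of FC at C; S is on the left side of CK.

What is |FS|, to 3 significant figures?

45.4

F is at the origin; FC runs at -24.5° with length 23.7, so C = 23.7·(cos -24.5°, sin -24.5°) = (21.6, -9.83). ∠FCK = 125.8°, so CK runs at -24.5° + (180° − 125.8°) = 29.7° from the x-axis; with |CK| = 31.4, K = C + 31.4·(cos 29.7°, sin 29.7°) = (48.8, 5.73). The perpendicularity gives KS at right angles to CK; with |KS| = 15.9 on the left of CK, S = K + 15.9·(-0.495, 0.869) = (41.0, 19.5). Then |FS| = |S − F| = 45.4.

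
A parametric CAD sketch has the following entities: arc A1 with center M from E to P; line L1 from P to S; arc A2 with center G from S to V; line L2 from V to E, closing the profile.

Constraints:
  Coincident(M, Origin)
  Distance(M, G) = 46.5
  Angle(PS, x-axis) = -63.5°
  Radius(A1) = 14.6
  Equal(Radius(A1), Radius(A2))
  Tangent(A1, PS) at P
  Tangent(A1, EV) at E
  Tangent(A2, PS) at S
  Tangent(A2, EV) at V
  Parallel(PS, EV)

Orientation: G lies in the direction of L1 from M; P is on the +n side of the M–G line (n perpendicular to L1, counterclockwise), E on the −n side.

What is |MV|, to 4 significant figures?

48.74

The slot axis is L1's direction at -63.5°, so u = (cos -63.5°, sin -63.5°) = (0.4462, -0.8949) and n = (−sin -63.5°, cos -63.5°) = (0.8949, 0.4462). M is at the origin and G lies 46.5 along u from M, so G = 46.5·u = (20.75, -41.61). Tangency of A1 to both parallel lines with radius 14.6 puts P and E at M ± 14.6·n: P = (13.07, 6.514), E = (-13.07, -6.514). Equal radii place S and V the same way about G: S = G + 14.6·n = (33.81, -35.10), V = G − 14.6·n = (7.682, -48.13). Then |MV| = |V − M| = 48.74.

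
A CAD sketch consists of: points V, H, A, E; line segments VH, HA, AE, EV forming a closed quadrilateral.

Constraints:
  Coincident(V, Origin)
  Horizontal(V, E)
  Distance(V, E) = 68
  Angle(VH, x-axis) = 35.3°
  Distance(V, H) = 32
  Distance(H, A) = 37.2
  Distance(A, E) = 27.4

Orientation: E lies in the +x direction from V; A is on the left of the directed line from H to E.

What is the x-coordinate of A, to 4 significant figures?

62.37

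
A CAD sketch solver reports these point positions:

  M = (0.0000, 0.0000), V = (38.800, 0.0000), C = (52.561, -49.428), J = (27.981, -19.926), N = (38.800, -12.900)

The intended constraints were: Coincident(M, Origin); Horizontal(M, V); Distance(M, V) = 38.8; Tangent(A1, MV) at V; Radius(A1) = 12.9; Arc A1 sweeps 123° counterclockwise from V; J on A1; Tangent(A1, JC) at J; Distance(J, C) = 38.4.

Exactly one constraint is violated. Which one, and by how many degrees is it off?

Tangent(A1, JC) at J — off by 6.80°.

M = (0.00, 0.00) ✓; M.y = 0.00, V.y = 0.00 ✓; |MV| = 38.80 ✓; ∠(NV, VM) = 90.00° ✓; |NV| = 12.90 ✓; bearing(N→J) − bearing(N→V) = 123.0° ✓; |NJ| = 12.90 ✓; ∠(NJ, JC) = 83.20° ✗; |JC| = 38.40 ✓.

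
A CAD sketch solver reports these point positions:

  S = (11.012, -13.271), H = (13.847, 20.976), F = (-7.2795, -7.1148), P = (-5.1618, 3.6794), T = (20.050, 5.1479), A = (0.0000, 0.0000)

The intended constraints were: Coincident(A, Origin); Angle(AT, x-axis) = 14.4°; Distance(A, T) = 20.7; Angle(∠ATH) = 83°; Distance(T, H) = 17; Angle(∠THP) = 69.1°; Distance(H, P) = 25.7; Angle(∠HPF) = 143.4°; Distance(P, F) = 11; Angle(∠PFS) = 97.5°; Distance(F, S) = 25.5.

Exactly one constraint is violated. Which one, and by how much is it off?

Distance(F, S) = 25.5 — off by 6.20.

A = (0.00, 0.00) ✓; AT at 14.40° ✓; |AT| = 20.70 ✓; ∠ATH = 83.00° ✓; |TH| = 17.00 ✓; ∠THP = 69.10° ✓; |HP| = 25.70 ✓; ∠HPF = 143.4° ✓; |PF| = 11.00 ✓; ∠PFS = 97.50° ✓; |FS| = 19.30 ✗.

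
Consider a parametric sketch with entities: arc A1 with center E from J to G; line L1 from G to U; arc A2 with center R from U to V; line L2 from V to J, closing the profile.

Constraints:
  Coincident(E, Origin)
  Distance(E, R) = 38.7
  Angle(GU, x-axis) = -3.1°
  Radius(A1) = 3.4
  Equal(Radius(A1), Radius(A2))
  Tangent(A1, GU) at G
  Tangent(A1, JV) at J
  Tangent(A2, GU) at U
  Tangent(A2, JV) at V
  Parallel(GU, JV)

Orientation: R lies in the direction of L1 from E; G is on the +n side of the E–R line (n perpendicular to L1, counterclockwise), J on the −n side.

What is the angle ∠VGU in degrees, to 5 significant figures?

9.9657°

The slot axis is L1's direction at -3.1°, so u = (cos -3.1°, sin -3.1°) = (0.99854, -0.054079) and n = (−sin -3.1°, cos -3.1°) = (0.054079, 0.99854). E is at the origin and R lies 38.7 along u from E, so R = 38.7·u = (38.643, -2.0929). Tangency of A1 to both parallel lines with radius 3.4 puts G and J at E ± 3.4·n: G = (0.18387, 3.3950), J = (-0.18387, -3.3950). Equal radii place U and V the same way about R: U = R + 3.4·n = (38.827, 1.3022), V = R − 3.4·n = (38.460, -5.4879). Then cos ∠VGU = GV·GU / (|GV||GU|), giving 9.9657°.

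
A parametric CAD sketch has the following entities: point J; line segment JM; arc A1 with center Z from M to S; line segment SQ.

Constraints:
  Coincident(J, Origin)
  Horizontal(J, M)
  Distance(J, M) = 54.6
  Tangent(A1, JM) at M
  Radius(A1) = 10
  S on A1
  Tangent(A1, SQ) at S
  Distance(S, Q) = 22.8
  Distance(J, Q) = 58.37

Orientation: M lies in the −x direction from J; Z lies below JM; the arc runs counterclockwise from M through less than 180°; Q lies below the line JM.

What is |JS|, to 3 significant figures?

64.4

Checks: |ZS| = 10.00 ✓; ∠(ZS, SQ) = 90.00° ✓; |SQ| = 22.80 ✓; |JQ| = 58.37 ✓.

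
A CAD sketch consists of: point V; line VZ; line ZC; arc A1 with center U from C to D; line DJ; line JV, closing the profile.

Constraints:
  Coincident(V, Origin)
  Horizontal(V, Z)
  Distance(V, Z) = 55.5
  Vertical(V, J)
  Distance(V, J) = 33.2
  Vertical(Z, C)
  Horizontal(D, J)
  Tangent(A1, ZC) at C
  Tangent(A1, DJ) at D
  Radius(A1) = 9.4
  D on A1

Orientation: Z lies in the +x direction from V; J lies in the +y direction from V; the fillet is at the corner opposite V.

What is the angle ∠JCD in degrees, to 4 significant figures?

35.39°

The virtual corner opposite V is at (55.50, 33.20). A1 meets ZC tangentially, so UC is at right angles to ZC and since A1 is tangent to DJ there, UD ⟂ DJ, with radius 9.4, so the center U sits 9.4 in from both sides at U = (46.10, 23.80). That places the tangent points at C = (55.50, 23.80) on ZC and D = (46.10, 33.20) on DJ. Then cos ∠JCD = CJ·CD / (|CJ||CD|), giving 35.39°.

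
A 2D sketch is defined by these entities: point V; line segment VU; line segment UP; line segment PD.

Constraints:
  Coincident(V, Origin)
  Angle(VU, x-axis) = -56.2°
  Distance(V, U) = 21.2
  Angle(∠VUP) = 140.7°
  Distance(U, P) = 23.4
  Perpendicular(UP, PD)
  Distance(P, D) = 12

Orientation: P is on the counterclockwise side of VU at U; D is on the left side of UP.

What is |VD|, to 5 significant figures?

39.831

V is at the origin; VU runs at -56.2° with length 21.2, so U = 21.2·(cos -56.2°, sin -56.2°) = (11.793, -17.617). ∠VUP = 140.7°, so UP runs at -56.2° + (180° − 140.7°) = -16.900° from the x-axis; with |UP| = 23.4, P = U + 23.4·(cos -16.900°, sin -16.900°) = (34.183, -24.419). UP is perpendicular to PD; with |PD| = 12.0 on the left of UP, D = P + 12.0·(0.29070, 0.95681) = (37.671, -12.938). Then |VD| = |D − V| = 39.831.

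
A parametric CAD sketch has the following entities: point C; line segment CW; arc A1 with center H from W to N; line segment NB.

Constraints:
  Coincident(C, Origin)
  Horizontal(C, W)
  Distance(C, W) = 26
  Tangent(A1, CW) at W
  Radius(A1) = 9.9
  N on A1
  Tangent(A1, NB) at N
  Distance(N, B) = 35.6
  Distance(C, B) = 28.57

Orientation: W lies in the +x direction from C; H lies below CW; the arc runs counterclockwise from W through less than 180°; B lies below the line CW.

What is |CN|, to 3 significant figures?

19.3

C is at the origin; C and W share the same y with |CW| = 26.0 and W on the +x side, so W = (26.0, 0.00). The tangent condition forces HW to be normal to CW, so H = W + (0, -9.9) = (26.0, -9.90). Since HN ⟂ NB (tangency), |HB| = √(9.9² + 35.6²) = 37.0 regardless of where N sits on A1. So B lies on both circle(C, 28.57) and circle(H, 37.0); the below-CW intersection is B = (-6.29, -27.9). N is the foot of the tangent from B: N = (19.0, -2.86).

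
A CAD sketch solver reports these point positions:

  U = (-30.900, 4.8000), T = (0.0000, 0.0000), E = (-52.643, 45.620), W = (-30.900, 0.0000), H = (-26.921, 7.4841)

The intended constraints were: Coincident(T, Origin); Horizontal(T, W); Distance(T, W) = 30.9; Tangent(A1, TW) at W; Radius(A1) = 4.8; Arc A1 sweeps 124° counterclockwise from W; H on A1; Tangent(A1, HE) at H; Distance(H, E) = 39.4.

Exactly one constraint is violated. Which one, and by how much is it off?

Distance(H, E) = 39.4 — off by 6.60.

T = (0.00, 0.00) ✓; T.y = 0.00, W.y = 0.00 ✓; |TW| = 30.90 ✓; ∠(UW, WT) = 90.00° ✓; |UW| = 4.800 ✓; bearing(U→H) − bearing(U→W) = 124.0° ✓; |UH| = 4.800 ✓; ∠(UH, HE) = 90.00° ✓; |HE| = 46.00 ✗.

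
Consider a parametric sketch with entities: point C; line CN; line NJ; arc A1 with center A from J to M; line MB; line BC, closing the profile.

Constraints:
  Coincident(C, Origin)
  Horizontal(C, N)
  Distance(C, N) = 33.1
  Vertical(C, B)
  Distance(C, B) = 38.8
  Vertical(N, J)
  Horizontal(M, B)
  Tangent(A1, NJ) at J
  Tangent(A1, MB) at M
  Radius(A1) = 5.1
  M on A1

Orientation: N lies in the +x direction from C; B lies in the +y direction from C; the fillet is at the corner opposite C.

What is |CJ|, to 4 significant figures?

47.24

C is at the origin; CN is horizontal with |CN| = 33.1 and N on the +x side, so N = (33.10, 0.000). CB is vertical with |CB| = 38.8 and B on the +y side, so B = (0.000, 38.80). The virtual corner opposite C is at (33.10, 38.80). Since A1 is tangent to NJ there, AJ ⟂ NJ and A1 meets MB tangentially, so AM is at right angles to MB, with radius 5.1, so the center A sits 5.1 in from both sides at A = (28.00, 33.70). That places the tangent points at J = (33.10, 33.70) on NJ and M = (28.00, 38.80) on MB. Then |CJ| = |J − C| = 47.24.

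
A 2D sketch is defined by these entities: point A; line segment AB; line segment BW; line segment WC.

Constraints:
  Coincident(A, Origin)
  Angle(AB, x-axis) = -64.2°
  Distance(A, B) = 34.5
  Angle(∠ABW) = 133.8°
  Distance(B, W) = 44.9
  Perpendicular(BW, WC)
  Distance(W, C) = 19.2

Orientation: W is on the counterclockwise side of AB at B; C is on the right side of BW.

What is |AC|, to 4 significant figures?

81.70

A is at the origin; AB runs at -64.2° with length 34.5, so B = 34.5·(cos -64.2°, sin -64.2°) = (15.02, -31.06). ∠ABW = 133.8°, so BW runs at -64.2° + (180° − 133.8°) = -18.00° from the x-axis; with |BW| = 44.9, W = B + 44.9·(cos -18.00°, sin -18.00°) = (57.72, -44.94). The perpendicularity gives WC at right angles to BW; with |WC| = 19.2 on the right of BW, C = W + 19.2·(-0.3090, -0.9511) = (51.78, -63.20). Then |AC| = |C − A| = 81.70.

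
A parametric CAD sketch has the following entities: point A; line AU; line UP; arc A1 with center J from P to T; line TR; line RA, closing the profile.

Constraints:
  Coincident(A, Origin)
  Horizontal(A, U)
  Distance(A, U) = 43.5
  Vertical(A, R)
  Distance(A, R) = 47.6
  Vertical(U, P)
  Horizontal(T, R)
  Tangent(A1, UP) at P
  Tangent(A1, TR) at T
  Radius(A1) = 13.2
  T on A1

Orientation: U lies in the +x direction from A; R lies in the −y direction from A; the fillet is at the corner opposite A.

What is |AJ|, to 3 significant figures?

45.8

A is at the origin; AU is horizontal with |AU| = 43.5 and U on the +x side, so U = (43.5, 0.00). A and R share the same x with |AR| = 47.6 and R on the −y side, so R = (0.00, -47.6). The virtual corner opposite A is at (43.5, -47.6). The tangent condition forces JP to be normal to UP and A1 meets TR tangentially, so JT is at right angles to TR, with radius 13.2, so the center J sits 13.2 in from both sides at J = (30.3, -34.4). Then |AJ| = |J − A| = 45.8.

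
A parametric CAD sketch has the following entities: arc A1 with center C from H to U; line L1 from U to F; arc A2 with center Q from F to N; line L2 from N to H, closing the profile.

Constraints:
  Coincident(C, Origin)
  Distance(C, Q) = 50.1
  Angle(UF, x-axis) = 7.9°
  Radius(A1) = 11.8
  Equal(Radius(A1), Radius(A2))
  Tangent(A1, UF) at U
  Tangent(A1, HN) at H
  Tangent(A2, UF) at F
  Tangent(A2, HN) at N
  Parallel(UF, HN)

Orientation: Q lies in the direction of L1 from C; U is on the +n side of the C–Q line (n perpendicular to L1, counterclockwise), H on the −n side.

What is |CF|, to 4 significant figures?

51.47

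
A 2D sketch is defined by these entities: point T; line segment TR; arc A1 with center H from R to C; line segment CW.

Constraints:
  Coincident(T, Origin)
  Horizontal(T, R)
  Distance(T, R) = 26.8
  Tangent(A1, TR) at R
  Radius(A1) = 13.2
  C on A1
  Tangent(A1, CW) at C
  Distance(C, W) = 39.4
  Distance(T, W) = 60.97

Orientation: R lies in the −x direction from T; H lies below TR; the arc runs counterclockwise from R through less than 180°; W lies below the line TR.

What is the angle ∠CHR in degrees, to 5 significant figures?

108.49°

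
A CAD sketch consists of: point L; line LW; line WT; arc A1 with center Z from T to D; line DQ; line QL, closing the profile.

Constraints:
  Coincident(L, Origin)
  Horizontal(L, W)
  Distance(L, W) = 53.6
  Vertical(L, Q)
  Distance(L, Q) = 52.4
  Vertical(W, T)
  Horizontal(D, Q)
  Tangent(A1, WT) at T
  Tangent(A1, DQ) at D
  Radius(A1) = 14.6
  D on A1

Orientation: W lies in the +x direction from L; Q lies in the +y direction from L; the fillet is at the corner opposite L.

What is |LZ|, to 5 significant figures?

54.312

L is at the origin; LW is horizontal with |LW| = 53.6 and W on the +x side, so W = (53.600, 0.0000). L and Q share the same x with |LQ| = 52.4 and Q on the +y side, so Q = (0.0000, 52.400). The virtual corner opposite L is at (53.600, 52.400). The tangent condition forces ZT to be normal to WT and the tangent condition forces ZD to be normal to DQ, with radius 14.6, so the center Z sits 14.6 in from both sides at Z = (39.000, 37.800). Then |LZ| = |Z − L| = 54.312.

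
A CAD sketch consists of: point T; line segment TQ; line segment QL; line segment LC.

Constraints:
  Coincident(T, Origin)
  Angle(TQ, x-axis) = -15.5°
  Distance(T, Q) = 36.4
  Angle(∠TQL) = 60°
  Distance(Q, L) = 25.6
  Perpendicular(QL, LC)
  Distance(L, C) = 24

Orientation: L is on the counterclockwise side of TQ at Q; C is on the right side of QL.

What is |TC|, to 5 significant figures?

56.014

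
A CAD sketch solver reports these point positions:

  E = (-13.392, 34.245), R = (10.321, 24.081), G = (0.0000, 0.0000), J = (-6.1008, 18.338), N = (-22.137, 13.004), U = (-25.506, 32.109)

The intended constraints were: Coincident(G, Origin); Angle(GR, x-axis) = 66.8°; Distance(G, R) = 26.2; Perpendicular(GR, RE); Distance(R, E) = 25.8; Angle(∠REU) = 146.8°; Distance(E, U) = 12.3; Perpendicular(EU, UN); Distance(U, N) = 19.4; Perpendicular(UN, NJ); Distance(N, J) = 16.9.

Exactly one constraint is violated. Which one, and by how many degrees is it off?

Perpendicular(UN, NJ) — off by 8.40°.

G = (0.00, 0.00) ✓; GR at 66.80° ✓; |GR| = 26.20 ✓; ∠(GR, RE) = 90.00° ✓; |RE| = 25.80 ✓; ∠REU = 146.8° ✓; |EU| = 12.30 ✓; ∠(EU, UN) = 90.00° ✓; |UN| = 19.40 ✓; ∠(UN, NJ) = 98.40° ✗; |NJ| = 16.90 ✓.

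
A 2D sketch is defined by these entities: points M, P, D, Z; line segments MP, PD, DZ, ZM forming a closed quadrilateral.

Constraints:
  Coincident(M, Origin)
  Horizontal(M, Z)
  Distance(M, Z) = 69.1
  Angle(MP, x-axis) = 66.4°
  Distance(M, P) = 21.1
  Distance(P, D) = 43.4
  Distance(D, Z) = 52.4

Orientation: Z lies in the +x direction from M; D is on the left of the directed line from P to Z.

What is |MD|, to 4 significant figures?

62.65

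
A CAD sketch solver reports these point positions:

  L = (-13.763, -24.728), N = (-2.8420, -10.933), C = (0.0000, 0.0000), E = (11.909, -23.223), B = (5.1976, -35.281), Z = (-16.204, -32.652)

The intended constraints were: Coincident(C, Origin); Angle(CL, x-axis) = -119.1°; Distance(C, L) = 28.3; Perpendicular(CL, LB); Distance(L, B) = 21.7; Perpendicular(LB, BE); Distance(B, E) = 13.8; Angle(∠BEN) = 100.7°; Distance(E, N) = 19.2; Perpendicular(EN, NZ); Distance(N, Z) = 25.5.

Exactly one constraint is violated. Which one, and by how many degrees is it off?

Perpendicular(EN, NZ) — off by 8.20°.

C = (0.00, 0.00) ✓; CL at -119.1° ✓; |CL| = 28.30 ✓; ∠(CL, LB) = 90.00° ✓; |LB| = 21.70 ✓; ∠(LB, BE) = 90.00° ✓; |BE| = 13.80 ✓; ∠BEN = 100.7° ✓; |EN| = 19.20 ✓; ∠(EN, NZ) = 98.20° ✗; |NZ| = 25.50 ✓.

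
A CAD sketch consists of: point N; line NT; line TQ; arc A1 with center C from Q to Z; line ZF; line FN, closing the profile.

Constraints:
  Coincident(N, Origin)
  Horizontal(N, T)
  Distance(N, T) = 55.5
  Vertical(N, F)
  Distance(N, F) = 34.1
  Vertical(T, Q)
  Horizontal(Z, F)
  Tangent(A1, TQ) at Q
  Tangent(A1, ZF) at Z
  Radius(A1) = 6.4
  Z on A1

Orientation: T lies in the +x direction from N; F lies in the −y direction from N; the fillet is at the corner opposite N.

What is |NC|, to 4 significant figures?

56.37

N is at the origin; NT is horizontal with |NT| = 55.5 and T on the +x side, so T = (55.50, 0.000). NF is vertical with |NF| = 34.1 and F on the −y side, so F = (0.000, -34.10). The virtual corner opposite N is at (55.50, -34.10). Tangency of A1 to TQ means the radius CQ is perpendicular to TQ and the tangent condition forces CZ to be normal to ZF, with radius 6.4, so the center C sits 6.4 in from both sides at C = (49.10, -27.70). Then |NC| = |C − N| = 56.37.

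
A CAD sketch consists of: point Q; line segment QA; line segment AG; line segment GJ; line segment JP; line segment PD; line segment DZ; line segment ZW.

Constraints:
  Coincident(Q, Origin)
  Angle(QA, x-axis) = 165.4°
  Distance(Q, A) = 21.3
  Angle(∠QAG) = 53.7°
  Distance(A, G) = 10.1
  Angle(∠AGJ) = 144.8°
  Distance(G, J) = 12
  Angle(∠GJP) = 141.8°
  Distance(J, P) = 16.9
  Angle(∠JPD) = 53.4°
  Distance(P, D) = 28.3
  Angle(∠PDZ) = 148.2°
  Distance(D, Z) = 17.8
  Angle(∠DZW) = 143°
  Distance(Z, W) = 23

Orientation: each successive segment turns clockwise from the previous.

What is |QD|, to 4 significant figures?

14.94

Q is at the origin; QA runs at 165.4° with length 21.3, so A = (-20.61, 5.369). ∠QAG = 53.7° gives AG at 39.10° from the x-axis; with |AG| = 10.1, G = (-12.77, 11.74). ∠AGJ = 144.8° gives GJ at 3.900° from the x-axis; with |GJ| = 12.0, J = (-0.8019, 12.56). ∠GJP = 141.8° gives JP at -34.30° from the x-axis; with |JP| = 16.9, P = (13.16, 3.031). ∠JPD = 53.4° gives PD at -160.9° from the x-axis; with |PD| = 28.3, D = (-13.58, -6.229). Then |QD| = |D − Q| = 14.94.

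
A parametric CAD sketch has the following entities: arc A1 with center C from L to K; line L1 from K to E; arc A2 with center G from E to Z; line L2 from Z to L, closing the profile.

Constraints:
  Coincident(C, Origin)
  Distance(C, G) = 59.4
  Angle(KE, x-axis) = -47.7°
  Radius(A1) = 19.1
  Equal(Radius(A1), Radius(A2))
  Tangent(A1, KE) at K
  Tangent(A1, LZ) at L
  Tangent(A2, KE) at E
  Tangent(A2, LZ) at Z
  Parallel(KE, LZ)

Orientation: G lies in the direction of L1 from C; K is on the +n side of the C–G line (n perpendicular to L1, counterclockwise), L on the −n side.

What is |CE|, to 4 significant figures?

62.40

Tangency of A1 to both parallel lines with radius 19.1 puts K and L at C ± 19.1·n: K = (14.13, 12.85), L = (-14.13, -12.85). Equal radii place E and Z the same way about G: E = G + 19.1·n = (54.10, -31.08), Z = G − 19.1·n = (25.85, -56.79). Then |CE| = |E − C| = 62.40.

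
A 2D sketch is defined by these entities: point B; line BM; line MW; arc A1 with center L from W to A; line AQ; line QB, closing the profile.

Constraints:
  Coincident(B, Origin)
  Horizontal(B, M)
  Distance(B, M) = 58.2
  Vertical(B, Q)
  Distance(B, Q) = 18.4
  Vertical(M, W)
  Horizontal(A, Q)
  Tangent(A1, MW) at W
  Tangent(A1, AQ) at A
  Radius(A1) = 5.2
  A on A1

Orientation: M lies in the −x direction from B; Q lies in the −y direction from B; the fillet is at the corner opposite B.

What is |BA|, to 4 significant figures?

56.10

B is at the origin; B and M share the same y with |BM| = 58.2 and M on the −x side, so M = (-58.20, 0.000). B and Q share the same x with |BQ| = 18.4 and Q on the −y side, so Q = (0.000, -18.40). The virtual corner opposite B is at (-58.20, -18.40). The tangent condition forces LW to be normal to MW and A1 meets AQ tangentially, so LA is at right angles to AQ, with radius 5.2, so the center L sits 5.2 in from both sides at L = (-53.00, -13.20). That places the tangent points at W = (-58.20, -13.20) on MW and A = (-53.00, -18.40) on AQ. Then |BA| = |A − B| = 56.10.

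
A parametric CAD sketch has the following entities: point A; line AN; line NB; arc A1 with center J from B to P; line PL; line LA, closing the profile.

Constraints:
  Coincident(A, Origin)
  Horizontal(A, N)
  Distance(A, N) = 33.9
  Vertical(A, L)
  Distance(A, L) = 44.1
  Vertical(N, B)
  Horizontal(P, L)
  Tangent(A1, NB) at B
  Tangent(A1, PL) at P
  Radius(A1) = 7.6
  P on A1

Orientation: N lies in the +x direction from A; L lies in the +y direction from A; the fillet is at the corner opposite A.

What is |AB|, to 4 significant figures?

49.81

The virtual corner opposite A is at (33.90, 44.10). A1 meets NB tangentially, so JB is at right angles to NB and tangency of A1 to PL means the radius JP is perpendicular to PL, with radius 7.6, so the center J sits 7.6 in from both sides at J = (26.30, 36.50). That places the tangent points at B = (33.90, 36.50) on NB and P = (26.30, 44.10) on PL. Then |AB| = |B − A| = 49.81.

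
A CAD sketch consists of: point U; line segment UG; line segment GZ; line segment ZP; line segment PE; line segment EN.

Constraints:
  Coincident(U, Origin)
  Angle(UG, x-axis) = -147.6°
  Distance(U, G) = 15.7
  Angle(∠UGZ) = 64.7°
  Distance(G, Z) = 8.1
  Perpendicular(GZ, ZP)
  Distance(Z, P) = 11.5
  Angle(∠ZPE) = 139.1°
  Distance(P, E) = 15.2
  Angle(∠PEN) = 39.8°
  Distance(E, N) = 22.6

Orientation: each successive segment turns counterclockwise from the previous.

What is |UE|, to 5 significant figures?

12.274

The perpendicularity gives ZP at right angles to GZ, so ZP runs at 57.700°; with |ZP| = 11.5, P = (-0.26428, -3.0202). ∠ZPE = 139.1° gives PE at 98.600° from the x-axis; with |PE| = 15.2, E = (-2.5372, 12.009). Then |UE| = |E − U| = 12.274.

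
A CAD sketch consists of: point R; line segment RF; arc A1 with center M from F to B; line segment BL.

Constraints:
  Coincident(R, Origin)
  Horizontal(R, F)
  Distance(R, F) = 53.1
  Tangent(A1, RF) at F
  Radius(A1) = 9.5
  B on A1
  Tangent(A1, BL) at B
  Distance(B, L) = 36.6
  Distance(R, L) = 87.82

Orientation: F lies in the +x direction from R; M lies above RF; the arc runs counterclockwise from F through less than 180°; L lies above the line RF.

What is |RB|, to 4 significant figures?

61.41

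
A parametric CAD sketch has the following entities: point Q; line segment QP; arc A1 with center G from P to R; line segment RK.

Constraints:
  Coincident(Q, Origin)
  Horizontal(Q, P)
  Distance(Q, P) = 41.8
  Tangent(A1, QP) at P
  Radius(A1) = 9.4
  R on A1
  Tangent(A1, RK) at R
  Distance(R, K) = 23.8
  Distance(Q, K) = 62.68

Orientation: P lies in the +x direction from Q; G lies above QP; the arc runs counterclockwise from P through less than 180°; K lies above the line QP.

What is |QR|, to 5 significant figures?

51.802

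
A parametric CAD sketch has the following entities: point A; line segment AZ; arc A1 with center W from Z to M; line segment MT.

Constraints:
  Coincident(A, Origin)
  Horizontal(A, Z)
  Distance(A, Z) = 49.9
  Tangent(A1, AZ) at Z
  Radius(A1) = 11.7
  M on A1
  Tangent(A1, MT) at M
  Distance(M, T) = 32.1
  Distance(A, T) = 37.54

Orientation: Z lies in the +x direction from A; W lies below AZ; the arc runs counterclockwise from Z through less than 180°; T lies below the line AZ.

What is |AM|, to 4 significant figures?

40.73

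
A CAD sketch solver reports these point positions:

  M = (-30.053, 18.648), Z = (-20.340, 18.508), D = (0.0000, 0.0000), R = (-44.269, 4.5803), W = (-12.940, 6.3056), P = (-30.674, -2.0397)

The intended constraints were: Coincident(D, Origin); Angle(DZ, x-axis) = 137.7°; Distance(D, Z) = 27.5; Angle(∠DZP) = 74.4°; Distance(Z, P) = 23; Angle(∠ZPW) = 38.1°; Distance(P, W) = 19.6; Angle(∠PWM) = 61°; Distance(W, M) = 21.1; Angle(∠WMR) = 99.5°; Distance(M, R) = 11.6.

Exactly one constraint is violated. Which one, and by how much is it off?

Distance(M, R) = 11.6 — off by 8.40.

D = (0.00, 0.00) ✓; DZ at 137.7° ✓; |DZ| = 27.50 ✓; ∠DZP = 74.40° ✓; |ZP| = 23.00 ✓; ∠ZPW = 38.10° ✓; |PW| = 19.60 ✓; ∠PWM = 61.00° ✓; |WM| = 21.10 ✓; ∠WMR = 99.50° ✓; |MR| = 20.00 ✗.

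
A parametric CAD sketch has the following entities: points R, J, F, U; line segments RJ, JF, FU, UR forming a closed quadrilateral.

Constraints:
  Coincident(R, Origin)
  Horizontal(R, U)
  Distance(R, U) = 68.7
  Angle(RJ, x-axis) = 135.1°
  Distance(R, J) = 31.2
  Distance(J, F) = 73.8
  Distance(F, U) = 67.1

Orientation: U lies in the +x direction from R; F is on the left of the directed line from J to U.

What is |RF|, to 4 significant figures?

73.23

R is at the origin; RU is horizontal with |RU| = 68.7 and U in +x, so U = (68.7, 0). RJ runs at 135.1° with |RJ| = 31.2, so J = (-22.10, 22.02). F is determined by |JF| = 73.8 and |FU| = 67.1 together: it lies at the intersection of circle(J, 73.8) and circle(U, 67.1). With |JU| = 93.43, the foot of the radical line on JU is 51.77 from J and the perpendicular offset is √(73.8² − 51.77²) = 52.60. Taking the left-of-JU solution: F = (40.61, 60.94).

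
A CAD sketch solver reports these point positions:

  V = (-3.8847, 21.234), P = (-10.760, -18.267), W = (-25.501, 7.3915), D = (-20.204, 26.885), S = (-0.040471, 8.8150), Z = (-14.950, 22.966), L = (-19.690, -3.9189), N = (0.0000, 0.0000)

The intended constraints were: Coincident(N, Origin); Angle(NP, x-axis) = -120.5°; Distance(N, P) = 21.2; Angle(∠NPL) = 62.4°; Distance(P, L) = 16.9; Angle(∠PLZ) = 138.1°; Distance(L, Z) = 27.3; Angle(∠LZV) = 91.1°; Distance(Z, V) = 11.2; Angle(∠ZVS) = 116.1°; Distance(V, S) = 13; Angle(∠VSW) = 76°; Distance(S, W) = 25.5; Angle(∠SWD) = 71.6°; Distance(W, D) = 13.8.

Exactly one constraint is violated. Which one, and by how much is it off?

Distance(W, D) = 13.8 — off by 6.40.

N = (0.00, 0.00) ✓; NP at -120.5° ✓; |NP| = 21.20 ✓; ∠NPL = 62.40° ✓; |PL| = 16.90 ✓; ∠PLZ = 138.1° ✓; |LZ| = 27.30 ✓; ∠LZV = 91.10° ✓; |ZV| = 11.20 ✓; ∠ZVS = 116.1° ✓; |VS| = 13.00 ✓; ∠VSW = 76.00° ✓; |SW| = 25.50 ✓; ∠SWD = 71.60° ✓; |WD| = 20.20 ✗.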